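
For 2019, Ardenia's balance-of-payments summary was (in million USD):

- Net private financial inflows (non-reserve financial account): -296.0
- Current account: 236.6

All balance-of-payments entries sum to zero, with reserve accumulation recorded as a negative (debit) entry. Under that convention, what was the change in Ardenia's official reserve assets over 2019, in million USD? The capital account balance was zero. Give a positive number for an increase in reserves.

-59.4

Official reserve transactions balance = -(236.6 + (-296.0)) = 59.4
An accumulation of reserves is recorded as a debit (negative entry), so the change in the stock of reserves is the negative of that balance.
Change in official reserves = -(59.4) = -59.4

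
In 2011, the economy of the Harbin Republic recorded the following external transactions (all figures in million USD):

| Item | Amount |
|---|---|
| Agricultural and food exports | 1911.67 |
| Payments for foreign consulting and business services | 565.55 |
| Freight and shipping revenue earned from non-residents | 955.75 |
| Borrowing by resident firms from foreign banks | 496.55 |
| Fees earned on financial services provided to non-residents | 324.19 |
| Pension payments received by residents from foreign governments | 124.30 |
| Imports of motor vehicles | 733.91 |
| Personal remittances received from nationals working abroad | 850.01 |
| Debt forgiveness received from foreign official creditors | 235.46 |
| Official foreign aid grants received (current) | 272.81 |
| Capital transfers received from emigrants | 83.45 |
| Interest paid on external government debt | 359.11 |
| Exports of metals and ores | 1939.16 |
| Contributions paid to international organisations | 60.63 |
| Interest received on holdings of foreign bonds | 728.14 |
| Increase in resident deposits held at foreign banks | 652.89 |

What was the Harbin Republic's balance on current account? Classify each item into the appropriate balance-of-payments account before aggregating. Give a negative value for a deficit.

Goods: -733.91 + 1911.67 + 1939.16 = 3116.92
Services: 955.75 + 324.19 - 565.55 = 714.39
Primary income: -359.11 + 728.14 = 369.03
Secondary income: -60.63 + 272.81 + 850.01 + 124.30 = 1186.49
Current account = 3116.92 + 714.39 + 369.03 + 1186.49 = 5386.83
(Excluded from the current account — financial account: borrowing by resident firms from foreign banks 496.55, increase in resident deposits held at foreign banks 652.89; capital account: debt forgiveness received from foreign official creditors 235.46, capital transfers received from emigrants 83.45.)

5386.83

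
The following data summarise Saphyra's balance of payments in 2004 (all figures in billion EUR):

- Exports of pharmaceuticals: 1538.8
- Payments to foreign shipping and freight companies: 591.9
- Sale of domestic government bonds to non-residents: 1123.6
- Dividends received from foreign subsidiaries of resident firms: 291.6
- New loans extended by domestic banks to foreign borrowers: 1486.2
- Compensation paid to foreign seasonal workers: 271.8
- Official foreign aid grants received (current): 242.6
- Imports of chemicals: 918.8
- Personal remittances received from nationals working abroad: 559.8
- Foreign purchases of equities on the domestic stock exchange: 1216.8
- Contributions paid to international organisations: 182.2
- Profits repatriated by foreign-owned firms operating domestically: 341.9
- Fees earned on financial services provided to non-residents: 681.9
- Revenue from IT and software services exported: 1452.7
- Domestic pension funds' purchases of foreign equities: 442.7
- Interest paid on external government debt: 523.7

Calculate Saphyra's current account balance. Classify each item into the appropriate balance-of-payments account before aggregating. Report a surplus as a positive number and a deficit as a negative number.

1937.1

Goods: -918.8 + 1538.8 = 620.0
Services: 681.9 + 1452.7 - 591.9 = 1542.7
Primary income: 291.6 - 523.7 - 341.9 - 271.8 = -845.8
Secondary income: 242.6 - 182.2 + 559.8 = 620.2
Current account = 620.0 + 1542.7 + (-845.8) + 620.2 = 1937.1
(Excluded from the current account — financial account: sale of domestic government bonds to non-residents 1123.6, new loans extended by domestic banks to foreign borrowers 1486.2, foreign purchases of equities on the domestic stock exchange 1216.8, domestic pension funds' purchases of foreign equities 442.7.)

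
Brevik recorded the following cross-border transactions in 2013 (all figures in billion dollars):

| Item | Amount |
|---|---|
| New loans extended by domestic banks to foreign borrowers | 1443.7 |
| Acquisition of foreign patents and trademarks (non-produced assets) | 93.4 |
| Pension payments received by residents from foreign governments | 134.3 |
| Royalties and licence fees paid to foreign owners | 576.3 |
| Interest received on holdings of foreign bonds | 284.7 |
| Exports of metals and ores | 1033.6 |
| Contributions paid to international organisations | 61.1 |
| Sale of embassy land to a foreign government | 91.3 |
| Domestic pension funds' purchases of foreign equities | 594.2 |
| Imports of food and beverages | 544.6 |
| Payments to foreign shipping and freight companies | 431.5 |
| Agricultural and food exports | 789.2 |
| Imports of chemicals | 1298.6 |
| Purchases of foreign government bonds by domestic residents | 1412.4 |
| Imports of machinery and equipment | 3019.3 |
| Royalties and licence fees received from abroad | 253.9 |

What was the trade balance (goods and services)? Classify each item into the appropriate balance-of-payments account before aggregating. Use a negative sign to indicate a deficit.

Goods: -1298.6 + 1033.6 - 3019.3 + 789.2 - 544.6 = -3039.7
Services: -431.5 - 576.3 + 253.9 = -753.9
Trade balance = -3039.7 + (-753.9) = -3793.6
(Excluded from the trade balance — financial account: new loans extended by domestic banks to foreign borrowers 1443.7, domestic pension funds' purchases of foreign equities 594.2, purchases of foreign government bonds by domestic residents 1412.4; capital account: acquisition of foreign patents and trademarks (non-produced assets) 93.4, sale of embassy land to a foreign government 91.3; secondary income: pension payments received by residents from foreign governments 134.3, contributions paid to international organisations 61.1; primary income: interest received on holdings of foreign bonds 284.7.)

-3793.6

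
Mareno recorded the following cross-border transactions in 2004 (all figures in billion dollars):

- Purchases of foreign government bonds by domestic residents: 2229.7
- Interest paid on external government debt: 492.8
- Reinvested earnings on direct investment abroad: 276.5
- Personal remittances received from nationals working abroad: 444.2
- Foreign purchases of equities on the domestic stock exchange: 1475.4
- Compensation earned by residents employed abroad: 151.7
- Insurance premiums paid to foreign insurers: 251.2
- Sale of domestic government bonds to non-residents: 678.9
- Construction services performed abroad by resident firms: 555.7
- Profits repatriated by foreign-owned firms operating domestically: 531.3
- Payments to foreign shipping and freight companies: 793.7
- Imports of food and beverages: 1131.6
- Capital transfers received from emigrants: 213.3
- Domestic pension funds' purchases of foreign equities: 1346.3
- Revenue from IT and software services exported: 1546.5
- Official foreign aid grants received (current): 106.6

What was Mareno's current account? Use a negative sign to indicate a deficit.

-119.4

Goods: -1131.6
Services: -793.7 - 251.2 + 555.7 + 1546.5 = 1057.3
Primary income: -492.8 + 276.5 - 531.3 + 151.7 = -595.9
Secondary income: 444.2 + 106.6 = 550.8
Current account = (-1131.6) + 1057.3 + (-595.9) + 550.8 = -119.4
(Excluded from the current account — financial account: purchases of foreign government bonds by domestic residents 2229.7, foreign purchases of equities on the domestic stock exchange 1475.4, sale of domestic government bonds to non-residents 678.9, domestic pension funds' purchases of foreign equities 1346.3; capital account: capital transfers received from emigrants 213.3.)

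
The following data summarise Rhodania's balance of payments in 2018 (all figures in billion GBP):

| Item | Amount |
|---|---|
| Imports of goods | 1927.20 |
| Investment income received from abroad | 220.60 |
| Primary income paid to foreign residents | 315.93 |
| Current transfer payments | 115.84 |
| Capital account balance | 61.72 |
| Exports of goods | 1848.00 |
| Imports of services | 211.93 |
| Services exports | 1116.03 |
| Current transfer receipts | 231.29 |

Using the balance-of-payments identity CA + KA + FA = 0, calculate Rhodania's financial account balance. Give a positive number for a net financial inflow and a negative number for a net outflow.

Goods balance = 1848.00 - 1927.20 = -79.20
Services balance = 1116.03 - 211.93 = 904.10
Trade balance (goods + services) = -79.20 + 904.10 = 824.90
Net primary income = 220.60 - 315.93 = -95.33
Net secondary income = 231.29 - 115.84 = 115.45
Current account = 824.90 + (-95.33) + 115.45 = 845.02
Financial account = -(845.02 + 61.72) = -906.74

-906.74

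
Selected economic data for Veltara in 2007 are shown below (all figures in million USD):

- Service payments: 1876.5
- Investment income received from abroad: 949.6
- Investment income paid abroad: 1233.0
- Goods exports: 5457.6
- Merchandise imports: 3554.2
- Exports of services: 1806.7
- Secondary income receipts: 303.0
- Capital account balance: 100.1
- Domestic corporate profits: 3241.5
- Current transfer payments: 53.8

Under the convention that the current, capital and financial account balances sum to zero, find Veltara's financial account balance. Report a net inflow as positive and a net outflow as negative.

-1899.5

Goods balance = 5457.6 - 3554.2 = 1903.4
Services balance = 1806.7 - 1876.5 = -69.8
Trade balance (goods + services) = 1903.4 + (-69.8) = 1833.6
Net primary income = 949.6 - 1233.0 = -283.4
Net secondary income = 303.0 - 53.8 = 249.2
Current account = 1833.6 + (-283.4) + 249.2 = 1799.4
Financial account = -(1799.4 + 100.1) = -1899.5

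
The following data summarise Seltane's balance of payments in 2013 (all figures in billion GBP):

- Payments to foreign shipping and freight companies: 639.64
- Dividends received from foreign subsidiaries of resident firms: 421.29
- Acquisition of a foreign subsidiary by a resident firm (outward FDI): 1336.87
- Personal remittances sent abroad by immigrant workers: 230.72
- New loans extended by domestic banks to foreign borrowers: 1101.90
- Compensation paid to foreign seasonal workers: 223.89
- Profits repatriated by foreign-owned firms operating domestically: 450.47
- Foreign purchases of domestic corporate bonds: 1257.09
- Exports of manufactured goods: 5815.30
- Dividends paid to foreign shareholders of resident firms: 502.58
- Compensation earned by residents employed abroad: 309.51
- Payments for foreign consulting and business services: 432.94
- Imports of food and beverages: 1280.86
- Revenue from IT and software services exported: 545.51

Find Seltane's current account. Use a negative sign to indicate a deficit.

3330.51

Goods: 5815.30 - 1280.86 = 4534.44
Services: -432.94 + 545.51 - 639.64 = -527.07
Primary income: -223.89 - 502.58 + 421.29 - 450.47 + 309.51 = -446.14
Secondary income: -230.72
Current account = 4534.44 + (-527.07) + (-446.14) + (-230.72) = 3330.51
(Excluded from the current account — financial account: acquisition of a foreign subsidiary by a resident firm (outward FDI) 1336.87, new loans extended by domestic banks to foreign borrowers 1101.90, foreign purchases of domestic corporate bonds 1257.09.)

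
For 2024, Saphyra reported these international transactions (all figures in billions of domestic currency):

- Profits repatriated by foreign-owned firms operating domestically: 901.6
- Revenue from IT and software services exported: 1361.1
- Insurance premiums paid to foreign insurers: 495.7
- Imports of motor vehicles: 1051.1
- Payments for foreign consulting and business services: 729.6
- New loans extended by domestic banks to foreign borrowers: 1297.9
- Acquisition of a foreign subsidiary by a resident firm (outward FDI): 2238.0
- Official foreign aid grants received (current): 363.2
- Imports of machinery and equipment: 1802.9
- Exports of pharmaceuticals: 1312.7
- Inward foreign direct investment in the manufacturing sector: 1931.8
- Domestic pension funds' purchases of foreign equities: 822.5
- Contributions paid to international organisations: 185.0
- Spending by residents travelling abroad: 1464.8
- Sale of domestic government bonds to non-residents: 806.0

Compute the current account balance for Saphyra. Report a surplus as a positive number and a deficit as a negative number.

-3593.7

Goods: 1312.7 - 1051.1 - 1802.9 = -1541.3
Services: -1464.8 - 495.7 + 1361.1 - 729.6 = -1329.0
Primary income: -901.6
Secondary income: 363.2 - 185.0 = 178.2
Current account = (-1541.3) + (-1329.0) + (-901.6) + 178.2 = -3593.7
(Excluded from the current account — financial account: new loans extended by domestic banks to foreign borrowers 1297.9, acquisition of a foreign subsidiary by a resident firm (outward FDI) 2238.0, inward foreign direct investment in the manufacturing sector 1931.8, domestic pension funds' purchases of foreign equities 822.5, sale of domestic government bonds to non-residents 806.0.)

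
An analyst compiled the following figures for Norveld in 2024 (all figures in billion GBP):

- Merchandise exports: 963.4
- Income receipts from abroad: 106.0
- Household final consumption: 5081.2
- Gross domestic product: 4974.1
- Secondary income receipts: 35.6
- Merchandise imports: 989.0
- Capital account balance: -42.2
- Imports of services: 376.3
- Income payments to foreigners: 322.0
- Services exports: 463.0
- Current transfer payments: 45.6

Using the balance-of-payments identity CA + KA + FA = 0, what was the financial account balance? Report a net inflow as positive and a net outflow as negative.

207.1

Goods balance = 963.4 - 989.0 = -25.6
Services balance = 463.0 - 376.3 = 86.7
Trade balance (goods + services) = -25.6 + 86.7 = 61.1
Net primary income = 106.0 - 322.0 = -216.0
Net secondary income = 35.6 - 45.6 = -10.0
Current account = 61.1 + (-216.0) + (-10.0) = -164.9
Financial account = -(-164.9 + (-42.2)) = 207.1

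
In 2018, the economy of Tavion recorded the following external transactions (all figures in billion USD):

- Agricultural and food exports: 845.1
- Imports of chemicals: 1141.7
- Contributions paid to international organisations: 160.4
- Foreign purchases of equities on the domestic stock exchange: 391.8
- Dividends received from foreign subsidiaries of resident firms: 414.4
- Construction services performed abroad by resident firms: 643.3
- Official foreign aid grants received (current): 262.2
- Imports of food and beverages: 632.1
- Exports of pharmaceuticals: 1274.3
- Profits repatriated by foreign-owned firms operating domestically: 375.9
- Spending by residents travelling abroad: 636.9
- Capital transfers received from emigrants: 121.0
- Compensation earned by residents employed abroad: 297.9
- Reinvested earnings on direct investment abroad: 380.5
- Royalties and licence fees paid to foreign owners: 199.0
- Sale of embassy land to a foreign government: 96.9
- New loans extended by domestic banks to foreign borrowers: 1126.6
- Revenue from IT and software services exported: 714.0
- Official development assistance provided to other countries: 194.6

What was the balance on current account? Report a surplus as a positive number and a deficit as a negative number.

Goods: 1274.3 - 632.1 + 845.1 - 1141.7 = 345.6
Services: 714.0 + 643.3 - 199.0 - 636.9 = 521.4
Primary income: -375.9 + 414.4 + 380.5 + 297.9 = 716.9
Secondary income: -160.4 + 262.2 - 194.6 = -92.8
Current account = 345.6 + 521.4 + 716.9 + (-92.8) = 1491.1
(Excluded from the current account — financial account: foreign purchases of equities on the domestic stock exchange 391.8, new loans extended by domestic banks to foreign borrowers 1126.6; capital account: capital transfers received from emigrants 121.0, sale of embassy land to a foreign government 96.9.)

1491.1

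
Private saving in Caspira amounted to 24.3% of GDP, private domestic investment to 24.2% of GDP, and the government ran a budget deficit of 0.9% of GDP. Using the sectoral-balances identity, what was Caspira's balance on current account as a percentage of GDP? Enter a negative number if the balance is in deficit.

By the sectoral-balances identity, CA = (S_private - I) + (T - G).
Private balance = 24.3 - 24.2 = 0.1
Government balance (T - G) = -0.9
CA = 0.1 + (-0.9) = -0.8

-0.8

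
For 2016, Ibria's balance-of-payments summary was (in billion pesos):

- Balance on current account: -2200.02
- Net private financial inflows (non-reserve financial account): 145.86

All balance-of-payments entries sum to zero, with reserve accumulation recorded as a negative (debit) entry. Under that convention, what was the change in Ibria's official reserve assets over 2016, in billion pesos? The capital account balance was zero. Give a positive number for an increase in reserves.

Official reserve transactions balance = -((-2200.02) + 145.86) = 2054.16
An accumulation of reserves is recorded as a debit (negative entry), so the change in the stock of reserves is the negative of that balance.
Change in official reserves = -(2054.16) = -2054.16

-2054.16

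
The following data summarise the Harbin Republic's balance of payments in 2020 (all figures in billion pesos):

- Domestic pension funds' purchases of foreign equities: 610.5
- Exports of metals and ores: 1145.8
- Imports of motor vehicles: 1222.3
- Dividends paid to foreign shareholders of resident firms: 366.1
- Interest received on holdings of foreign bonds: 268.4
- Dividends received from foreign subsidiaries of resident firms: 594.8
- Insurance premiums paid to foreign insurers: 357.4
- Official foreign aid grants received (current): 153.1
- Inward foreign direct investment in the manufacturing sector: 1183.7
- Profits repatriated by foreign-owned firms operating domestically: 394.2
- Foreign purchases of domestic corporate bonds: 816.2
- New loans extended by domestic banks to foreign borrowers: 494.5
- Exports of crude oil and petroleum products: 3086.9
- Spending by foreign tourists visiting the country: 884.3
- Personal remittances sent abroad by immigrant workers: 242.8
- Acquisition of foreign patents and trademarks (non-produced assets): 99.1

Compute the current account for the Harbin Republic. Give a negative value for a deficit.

3550.5

Goods: 3086.9 + 1145.8 - 1222.3 = 3010.4
Services: 884.3 - 357.4 = 526.9
Primary income: 268.4 - 366.1 + 594.8 - 394.2 = 102.9
Secondary income: 153.1 - 242.8 = -89.7
Current account = 3010.4 + 526.9 + 102.9 + (-89.7) = 3550.5
(Excluded from the current account — financial account: domestic pension funds' purchases of foreign equities 610.5, inward foreign direct investment in the manufacturing sector 1183.7, foreign purchases of domestic corporate bonds 816.2, new loans extended by domestic banks to foreign borrowers 494.5; capital account: acquisition of foreign patents and trademarks (non-produced assets) 99.1.)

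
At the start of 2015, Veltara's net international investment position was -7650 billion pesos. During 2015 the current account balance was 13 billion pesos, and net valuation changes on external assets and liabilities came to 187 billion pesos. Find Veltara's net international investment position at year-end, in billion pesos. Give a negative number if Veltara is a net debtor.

-7450

Change in NIIP = current account + net valuation change = 13 + 187 = 200
End-of-year NIIP = -7650 + 200 = -7450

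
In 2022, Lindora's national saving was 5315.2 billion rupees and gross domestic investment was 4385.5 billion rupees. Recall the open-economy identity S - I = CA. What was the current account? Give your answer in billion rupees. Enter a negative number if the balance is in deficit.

S - I = CA (net lending to the rest of the world).
CA = S - I = 5315.2 - 4385.5 = 929.7

929.7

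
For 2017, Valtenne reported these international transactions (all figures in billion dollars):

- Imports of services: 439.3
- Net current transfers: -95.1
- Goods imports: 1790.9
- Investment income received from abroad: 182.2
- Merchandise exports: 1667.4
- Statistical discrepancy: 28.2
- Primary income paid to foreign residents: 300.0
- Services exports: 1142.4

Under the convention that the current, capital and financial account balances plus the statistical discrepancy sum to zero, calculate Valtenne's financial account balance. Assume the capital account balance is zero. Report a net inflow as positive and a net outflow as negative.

-394.9

Goods balance = 1667.4 - 1790.9 = -123.5
Services balance = 1142.4 - 439.3 = 703.1
Trade balance (goods + services) = -123.5 + 703.1 = 579.6
Net primary income = 182.2 - 300.0 = -117.8
Net secondary income = -95.1
Current account = 579.6 + (-117.8) + (-95.1) = 366.7
Financial account = -(366.7 + 28.2) = -394.9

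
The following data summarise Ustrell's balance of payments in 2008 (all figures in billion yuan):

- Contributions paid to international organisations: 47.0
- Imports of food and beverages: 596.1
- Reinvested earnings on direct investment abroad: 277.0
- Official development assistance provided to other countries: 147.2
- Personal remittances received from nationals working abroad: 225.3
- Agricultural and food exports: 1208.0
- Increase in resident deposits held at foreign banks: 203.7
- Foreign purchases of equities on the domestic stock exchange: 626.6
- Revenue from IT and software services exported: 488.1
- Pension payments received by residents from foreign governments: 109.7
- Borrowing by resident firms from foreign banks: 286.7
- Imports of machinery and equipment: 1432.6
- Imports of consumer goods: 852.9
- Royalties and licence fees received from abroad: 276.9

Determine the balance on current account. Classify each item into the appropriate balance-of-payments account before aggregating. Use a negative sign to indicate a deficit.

Goods: -596.1 + 1208.0 - 1432.6 - 852.9 = -1673.6
Services: 276.9 + 488.1 = 765.0
Primary income: 277.0
Secondary income: 225.3 - 147.2 - 47.0 + 109.7 = 140.8
Current account = (-1673.6) + 765.0 + 277.0 + 140.8 = -490.8
(Excluded from the current account — financial account: increase in resident deposits held at foreign banks 203.7, foreign purchases of equities on the domestic stock exchange 626.6, borrowing by resident firms from foreign banks 286.7.)

-490.8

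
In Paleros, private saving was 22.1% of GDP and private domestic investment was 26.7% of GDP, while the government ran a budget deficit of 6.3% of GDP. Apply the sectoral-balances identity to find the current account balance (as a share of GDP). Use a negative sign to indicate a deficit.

-10.9

By the sectoral-balances identity, CA = (S_private - I) + (T - G).
Private balance = 22.1 - 26.7 = -4.6
Government balance (T - G) = -6.3
CA = -4.6 + (-6.3) = -10.9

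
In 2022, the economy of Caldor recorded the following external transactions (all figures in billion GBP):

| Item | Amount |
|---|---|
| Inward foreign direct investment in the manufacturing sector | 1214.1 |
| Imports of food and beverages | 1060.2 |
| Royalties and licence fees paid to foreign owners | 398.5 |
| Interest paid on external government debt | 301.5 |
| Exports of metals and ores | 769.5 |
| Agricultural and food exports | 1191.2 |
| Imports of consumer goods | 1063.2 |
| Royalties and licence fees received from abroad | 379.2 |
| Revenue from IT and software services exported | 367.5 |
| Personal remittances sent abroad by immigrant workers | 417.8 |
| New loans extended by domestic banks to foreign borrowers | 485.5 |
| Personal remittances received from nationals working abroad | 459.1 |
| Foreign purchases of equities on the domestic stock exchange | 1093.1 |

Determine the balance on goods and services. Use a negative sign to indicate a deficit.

Goods: -1063.2 - 1060.2 + 1191.2 + 769.5 = -162.7
Services: 367.5 - 398.5 + 379.2 = 348.2
Trade balance = -162.7 + 348.2 = 185.5
(Excluded from the trade balance — financial account: inward foreign direct investment in the manufacturing sector 1214.1, new loans extended by domestic banks to foreign borrowers 485.5, foreign purchases of equities on the domestic stock exchange 1093.1; primary income: interest paid on external government debt 301.5; secondary income: personal remittances sent abroad by immigrant workers 417.8, personal remittances received from nationals working abroad 459.1.)

185.5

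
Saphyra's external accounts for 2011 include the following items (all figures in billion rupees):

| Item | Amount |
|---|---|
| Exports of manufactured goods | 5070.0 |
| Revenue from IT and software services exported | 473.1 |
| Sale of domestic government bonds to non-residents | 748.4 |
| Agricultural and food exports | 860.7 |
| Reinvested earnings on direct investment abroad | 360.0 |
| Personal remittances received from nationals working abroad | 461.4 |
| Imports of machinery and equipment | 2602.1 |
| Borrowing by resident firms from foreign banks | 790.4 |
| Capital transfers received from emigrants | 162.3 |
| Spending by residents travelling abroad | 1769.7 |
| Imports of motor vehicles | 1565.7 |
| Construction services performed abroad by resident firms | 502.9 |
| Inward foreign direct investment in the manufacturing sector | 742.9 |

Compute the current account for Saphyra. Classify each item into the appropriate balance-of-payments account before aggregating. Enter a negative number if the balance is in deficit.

1790.6

Goods: -2602.1 - 1565.7 + 860.7 + 5070.0 = 1762.9
Services: 473.1 - 1769.7 + 502.9 = -793.7
Primary income: 360.0
Secondary income: 461.4
Current account = 1762.9 + (-793.7) + 360.0 + 461.4 = 1790.6
(Excluded from the current account — financial account: sale of domestic government bonds to non-residents 748.4, borrowing by resident firms from foreign banks 790.4, inward foreign direct investment in the manufacturing sector 742.9; capital account: capital transfers received from emigrants 162.3.)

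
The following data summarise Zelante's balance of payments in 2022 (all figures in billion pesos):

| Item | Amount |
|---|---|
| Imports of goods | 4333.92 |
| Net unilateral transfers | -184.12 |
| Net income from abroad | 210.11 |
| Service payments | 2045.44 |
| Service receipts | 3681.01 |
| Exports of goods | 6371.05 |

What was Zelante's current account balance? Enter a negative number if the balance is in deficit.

Goods balance = 6371.05 - 4333.92 = 2037.13
Services balance = 3681.01 - 2045.44 = 1635.57
Trade balance (goods + services) = 2037.13 + 1635.57 = 3672.70
Net primary income = 210.11
Net secondary income = -184.12
Current account = 3672.70 + 210.11 + (-184.12) = 3698.69

3698.69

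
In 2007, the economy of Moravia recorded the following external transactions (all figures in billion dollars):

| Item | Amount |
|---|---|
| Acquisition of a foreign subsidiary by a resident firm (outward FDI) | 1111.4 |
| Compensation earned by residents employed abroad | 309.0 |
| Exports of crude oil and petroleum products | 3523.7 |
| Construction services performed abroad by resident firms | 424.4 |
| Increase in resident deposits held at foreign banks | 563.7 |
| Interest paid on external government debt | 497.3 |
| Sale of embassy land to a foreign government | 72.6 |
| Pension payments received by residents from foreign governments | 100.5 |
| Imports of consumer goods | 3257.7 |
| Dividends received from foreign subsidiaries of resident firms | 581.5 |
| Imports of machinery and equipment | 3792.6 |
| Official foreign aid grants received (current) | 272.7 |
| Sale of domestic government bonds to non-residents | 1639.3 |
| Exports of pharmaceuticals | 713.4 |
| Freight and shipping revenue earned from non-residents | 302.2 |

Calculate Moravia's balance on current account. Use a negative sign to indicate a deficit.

-1320.2

Goods: 3523.7 - 3257.7 + 713.4 - 3792.6 = -2813.2
Services: 424.4 + 302.2 = 726.6
Primary income: 581.5 - 497.3 + 309.0 = 393.2
Secondary income: 272.7 + 100.5 = 373.2
Current account = (-2813.2) + 726.6 + 393.2 + 373.2 = -1320.2
(Excluded from the current account — financial account: acquisition of a foreign subsidiary by a resident firm (outward FDI) 1111.4, increase in resident deposits held at foreign banks 563.7, sale of domestic government bonds to non-residents 1639.3; capital account: sale of embassy land to a foreign government 72.6.)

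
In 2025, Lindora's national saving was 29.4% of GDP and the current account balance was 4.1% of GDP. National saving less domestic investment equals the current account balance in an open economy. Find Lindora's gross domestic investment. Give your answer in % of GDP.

S - I = CA (net lending to the rest of the world).
I = S - CA = 29.4 - 4.1 = 25.3

25.3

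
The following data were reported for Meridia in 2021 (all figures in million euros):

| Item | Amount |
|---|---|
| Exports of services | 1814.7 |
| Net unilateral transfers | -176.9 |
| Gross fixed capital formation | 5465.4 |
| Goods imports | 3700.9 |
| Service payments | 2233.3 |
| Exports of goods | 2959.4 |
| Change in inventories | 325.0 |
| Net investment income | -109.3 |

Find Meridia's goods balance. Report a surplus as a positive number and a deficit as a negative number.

Goods balance = 2959.4 - 3700.9 = -741.5

-741.5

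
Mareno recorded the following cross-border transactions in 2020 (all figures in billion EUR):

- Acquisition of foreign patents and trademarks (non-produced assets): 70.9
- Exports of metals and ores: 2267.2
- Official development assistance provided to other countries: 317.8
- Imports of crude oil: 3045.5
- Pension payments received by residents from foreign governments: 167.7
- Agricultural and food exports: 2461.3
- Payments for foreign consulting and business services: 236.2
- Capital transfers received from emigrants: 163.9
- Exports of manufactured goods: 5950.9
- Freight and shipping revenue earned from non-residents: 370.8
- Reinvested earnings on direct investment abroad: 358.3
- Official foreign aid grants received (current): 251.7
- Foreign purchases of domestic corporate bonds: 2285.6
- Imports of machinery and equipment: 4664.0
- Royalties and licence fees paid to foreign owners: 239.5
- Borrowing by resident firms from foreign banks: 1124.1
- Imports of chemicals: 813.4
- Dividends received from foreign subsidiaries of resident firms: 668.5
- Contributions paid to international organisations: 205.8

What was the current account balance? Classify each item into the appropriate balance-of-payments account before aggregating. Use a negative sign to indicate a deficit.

2974.2

Goods: -3045.5 + 5950.9 - 813.4 - 4664.0 + 2267.2 + 2461.3 = 2156.5
Services: 370.8 - 239.5 - 236.2 = -104.9
Primary income: 358.3 + 668.5 = 1026.8
Secondary income: 167.7 - 205.8 + 251.7 - 317.8 = -104.2
Current account = 2156.5 + (-104.9) + 1026.8 + (-104.2) = 2974.2
(Excluded from the current account — capital account: acquisition of foreign patents and trademarks (non-produced assets) 70.9, capital transfers received from emigrants 163.9; financial account: foreign purchases of domestic corporate bonds 2285.6, borrowing by resident firms from foreign banks 1124.1.)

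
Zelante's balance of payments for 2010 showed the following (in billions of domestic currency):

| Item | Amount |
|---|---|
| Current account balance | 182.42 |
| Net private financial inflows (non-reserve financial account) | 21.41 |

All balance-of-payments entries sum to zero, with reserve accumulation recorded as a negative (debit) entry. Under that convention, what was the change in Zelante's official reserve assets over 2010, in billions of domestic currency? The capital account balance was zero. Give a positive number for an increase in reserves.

203.83

Official reserve transactions balance = -(182.42 + 21.41) = -203.83
An accumulation of reserves is recorded as a debit (negative entry), so the change in the stock of reserves is the negative of that balance.
Change in official reserves = -(-203.83) = 203.83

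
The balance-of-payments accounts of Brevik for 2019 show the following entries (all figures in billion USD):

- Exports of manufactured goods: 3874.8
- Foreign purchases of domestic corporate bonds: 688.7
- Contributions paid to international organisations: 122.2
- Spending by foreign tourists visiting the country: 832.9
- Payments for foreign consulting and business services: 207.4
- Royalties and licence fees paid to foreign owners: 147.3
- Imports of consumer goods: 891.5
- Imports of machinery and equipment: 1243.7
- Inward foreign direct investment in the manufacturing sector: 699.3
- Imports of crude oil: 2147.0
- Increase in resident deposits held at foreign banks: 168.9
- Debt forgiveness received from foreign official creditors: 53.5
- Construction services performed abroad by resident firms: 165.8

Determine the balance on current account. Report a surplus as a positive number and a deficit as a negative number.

114.4

Goods: -891.5 - 1243.7 - 2147.0 + 3874.8 = -407.4
Services: 832.9 - 207.4 + 165.8 - 147.3 = 644.0
Secondary income: -122.2
Current account = (-407.4) + 644.0 + (-122.2) = 114.4
(Excluded from the current account — financial account: foreign purchases of domestic corporate bonds 688.7, inward foreign direct investment in the manufacturing sector 699.3, increase in resident deposits held at foreign banks 168.9; capital account: debt forgiveness received from foreign official creditors 53.5.)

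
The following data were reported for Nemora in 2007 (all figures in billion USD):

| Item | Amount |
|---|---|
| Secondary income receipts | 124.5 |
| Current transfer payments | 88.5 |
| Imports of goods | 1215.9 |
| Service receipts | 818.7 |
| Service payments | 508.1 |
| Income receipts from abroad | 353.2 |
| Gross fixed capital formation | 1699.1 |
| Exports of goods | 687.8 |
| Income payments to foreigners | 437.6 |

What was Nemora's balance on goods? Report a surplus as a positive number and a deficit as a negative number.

Goods balance = 687.8 - 1215.9 = -528.1

-528.1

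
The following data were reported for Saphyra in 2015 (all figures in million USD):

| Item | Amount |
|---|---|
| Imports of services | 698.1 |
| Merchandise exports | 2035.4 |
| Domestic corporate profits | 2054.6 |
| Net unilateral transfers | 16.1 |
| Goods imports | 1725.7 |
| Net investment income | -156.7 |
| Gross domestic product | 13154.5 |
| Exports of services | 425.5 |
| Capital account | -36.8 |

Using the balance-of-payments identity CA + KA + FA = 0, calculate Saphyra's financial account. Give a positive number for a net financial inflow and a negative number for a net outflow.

Goods balance = 2035.4 - 1725.7 = 309.7
Services balance = 425.5 - 698.1 = -272.6
Trade balance (goods + services) = 309.7 + (-272.6) = 37.1
Net primary income = -156.7
Net secondary income = 16.1
Current account = 37.1 + (-156.7) + 16.1 = -103.5
Financial account = -(-103.5 + (-36.8)) = 140.3

140.3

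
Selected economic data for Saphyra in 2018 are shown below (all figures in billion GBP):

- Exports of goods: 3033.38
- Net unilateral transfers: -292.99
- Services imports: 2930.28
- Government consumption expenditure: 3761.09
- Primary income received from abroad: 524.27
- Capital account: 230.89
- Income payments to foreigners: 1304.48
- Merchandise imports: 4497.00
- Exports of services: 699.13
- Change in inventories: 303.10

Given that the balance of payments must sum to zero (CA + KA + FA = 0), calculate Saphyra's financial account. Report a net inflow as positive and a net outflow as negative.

4537.08

Goods balance = 3033.38 - 4497.00 = -1463.62
Services balance = 699.13 - 2930.28 = -2231.15
Trade balance (goods + services) = -1463.62 + (-2231.15) = -3694.77
Net primary income = 524.27 - 1304.48 = -780.21
Net secondary income = -292.99
Current account = -3694.77 + (-780.21) + (-292.99) = -4767.97
Financial account = -(-4767.97 + 230.89) = 4537.08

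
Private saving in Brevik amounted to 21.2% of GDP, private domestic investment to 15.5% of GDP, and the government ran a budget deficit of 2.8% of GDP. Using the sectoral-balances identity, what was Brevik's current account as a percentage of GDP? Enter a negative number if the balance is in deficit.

2.9

By the sectoral-balances identity, CA = (S_private - I) + (T - G).
Private balance = 21.2 - 15.5 = 5.7
Government balance (T - G) = -2.8
CA = 5.7 + (-2.8) = 2.9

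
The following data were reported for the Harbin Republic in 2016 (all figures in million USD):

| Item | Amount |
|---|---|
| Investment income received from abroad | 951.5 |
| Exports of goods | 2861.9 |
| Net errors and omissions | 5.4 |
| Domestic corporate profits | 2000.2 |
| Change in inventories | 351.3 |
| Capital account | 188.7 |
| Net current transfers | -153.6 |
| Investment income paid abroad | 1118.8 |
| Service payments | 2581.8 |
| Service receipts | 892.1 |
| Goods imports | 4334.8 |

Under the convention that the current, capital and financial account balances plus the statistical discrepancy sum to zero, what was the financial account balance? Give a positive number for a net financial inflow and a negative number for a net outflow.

3289.4

Goods balance = 2861.9 - 4334.8 = -1472.9
Services balance = 892.1 - 2581.8 = -1689.7
Trade balance (goods + services) = -1472.9 + (-1689.7) = -3162.6
Net primary income = 951.5 - 1118.8 = -167.3
Net secondary income = -153.6
Current account = -3162.6 + (-167.3) + (-153.6) = -3483.5
Financial account = -(-3483.5 + 188.7 + 5.4) = 3289.4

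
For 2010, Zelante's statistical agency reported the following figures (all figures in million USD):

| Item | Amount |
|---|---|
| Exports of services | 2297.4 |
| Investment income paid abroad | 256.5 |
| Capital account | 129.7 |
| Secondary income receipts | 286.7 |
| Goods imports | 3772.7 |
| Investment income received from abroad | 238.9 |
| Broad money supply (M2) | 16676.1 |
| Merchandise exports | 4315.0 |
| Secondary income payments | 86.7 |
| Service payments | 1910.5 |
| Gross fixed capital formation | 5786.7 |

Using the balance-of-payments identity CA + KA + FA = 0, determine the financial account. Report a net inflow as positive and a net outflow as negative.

-1241.3

Goods balance = 4315.0 - 3772.7 = 542.3
Services balance = 2297.4 - 1910.5 = 386.9
Trade balance (goods + services) = 542.3 + 386.9 = 929.2
Net primary income = 238.9 - 256.5 = -17.6
Net secondary income = 286.7 - 86.7 = 200.0
Current account = 929.2 + (-17.6) + 200.0 = 1111.6
Financial account = -(1111.6 + 129.7) = -1241.3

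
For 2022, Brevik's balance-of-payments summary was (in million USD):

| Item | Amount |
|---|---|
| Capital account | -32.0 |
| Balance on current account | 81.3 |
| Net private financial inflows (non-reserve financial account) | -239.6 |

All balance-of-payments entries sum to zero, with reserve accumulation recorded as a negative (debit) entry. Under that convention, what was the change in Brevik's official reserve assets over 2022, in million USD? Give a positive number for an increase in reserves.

-190.3

Official reserve transactions balance = -(81.3 + (-32.0) + (-239.6)) = 190.3
An accumulation of reserves is recorded as a debit (negative entry), so the change in the stock of reserves is the negative of that balance.
Change in official reserves = -(190.3) = -190.3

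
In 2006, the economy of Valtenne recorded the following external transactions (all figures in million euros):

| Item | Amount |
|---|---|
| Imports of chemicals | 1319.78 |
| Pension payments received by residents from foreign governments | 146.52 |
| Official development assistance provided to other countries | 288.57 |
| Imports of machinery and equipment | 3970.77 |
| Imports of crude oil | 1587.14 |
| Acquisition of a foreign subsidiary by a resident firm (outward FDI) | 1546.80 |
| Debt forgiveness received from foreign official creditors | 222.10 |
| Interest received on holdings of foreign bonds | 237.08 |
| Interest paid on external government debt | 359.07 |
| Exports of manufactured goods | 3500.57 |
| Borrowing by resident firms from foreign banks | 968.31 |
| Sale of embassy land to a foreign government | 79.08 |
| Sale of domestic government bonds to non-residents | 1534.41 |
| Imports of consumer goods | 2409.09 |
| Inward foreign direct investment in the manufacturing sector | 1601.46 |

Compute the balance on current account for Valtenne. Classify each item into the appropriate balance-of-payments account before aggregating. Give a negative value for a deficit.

-6050.25

Goods: -2409.09 - 1319.78 - 3970.77 - 1587.14 + 3500.57 = -5786.21
Primary income: 237.08 - 359.07 = -121.99
Secondary income: -288.57 + 146.52 = -142.05
Current account = (-5786.21) + (-121.99) + (-142.05) = -6050.25
(Excluded from the current account — financial account: acquisition of a foreign subsidiary by a resident firm (outward FDI) 1546.80, borrowing by resident firms from foreign banks 968.31, sale of domestic government bonds to non-residents 1534.41, inward foreign direct investment in the manufacturing sector 1601.46; capital account: debt forgiveness received from foreign official creditors 222.10, sale of embassy land to a foreign government 79.08.)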